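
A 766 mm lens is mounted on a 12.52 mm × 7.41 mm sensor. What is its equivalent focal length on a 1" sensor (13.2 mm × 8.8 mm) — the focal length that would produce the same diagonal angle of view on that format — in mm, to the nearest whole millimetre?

835 mm

Sensor diagonal = √(12.52² + 7.41²) = √211.6585 ≈ 14.5485 mm.
Sensor diagonal = √(13.2² + 8.8²) = √251.6800 ≈ 15.8644 mm.
Equal angle of view means equal diagonal/f ratio, so f₂ = f₁ · (diagonal₂/diagonal₁) = 766 × 15.8644/14.5485.
f₂ = 766 × 1.09045 ≈ 835.286 mm.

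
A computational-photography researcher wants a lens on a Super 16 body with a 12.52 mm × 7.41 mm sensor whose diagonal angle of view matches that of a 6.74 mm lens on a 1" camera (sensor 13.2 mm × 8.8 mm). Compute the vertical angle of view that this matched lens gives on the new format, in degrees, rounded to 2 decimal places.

61.88°

Sensor diagonal = √(13.2² + 8.8²) = √251.6800 ≈ 15.8644 mm.
Sensor diagonal = √(12.52² + 7.41²) = √211.6585 ≈ 14.5485 mm.
Equal diagonal AOV ⇒ f₂ = f₁ · 14.5485/15.8644 = 6.74 × 0.91705 ≈ 6.1809 mm.
Vertical AOV on the new format = 2·arctan(7.41 / (2 × 6.1809)) = 2·arctan(0.59942) ≈ 61.8790°.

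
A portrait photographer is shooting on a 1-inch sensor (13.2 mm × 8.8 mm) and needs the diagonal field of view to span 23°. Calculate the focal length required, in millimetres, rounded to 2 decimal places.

Sensor diagonal = √(13.2² + 8.8²) = √251.6800 ≈ 15.8644 mm.
From α = 2·arctan(d/2f) we get f = d / (2·tan(α/2)).
With d = 15.8644 mm and α/2 = 11.5°, tan(α/2) ≈ 0.20345, so f ≈ 15.8644 / 0.40690 ≈ 38.9881 mm.

38.99 mm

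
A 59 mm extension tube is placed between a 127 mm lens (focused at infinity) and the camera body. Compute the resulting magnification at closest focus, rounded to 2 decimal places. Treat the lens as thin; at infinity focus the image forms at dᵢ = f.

0.46×

The tube moves the image plane from f to f + e, so dᵢ = 127 + 59 = 186 mm. Focus is achieved when 1/f = 1/dₒ + 1/dᵢ, giving dₒ = 1/(1/f − 1/(f+e)).
Magnification m = dᵢ/dₒ = (f+e)·(1/f − 1/(f+e)) = e/f = 59/127 ≈ 0.4646.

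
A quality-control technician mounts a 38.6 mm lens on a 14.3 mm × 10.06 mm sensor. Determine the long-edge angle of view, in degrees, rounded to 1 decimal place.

21.0°

Angle of view α = 2·arctan(w/2f) with w = 14.3 mm and f = 38.6 mm.
w/2f = 0.18523; arctan(0.18523) ≈ 10.4941°, so α ≈ 20.9883°.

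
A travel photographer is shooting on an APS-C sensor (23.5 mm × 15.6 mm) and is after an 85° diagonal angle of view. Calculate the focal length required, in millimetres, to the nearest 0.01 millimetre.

Sensor diagonal = √(23.5² + 15.6²) = √795.6100 ≈ 28.2066 mm.
From α = 2·arctan(d/2f) we get f = d / (2·tan(α/2)).
With d = 28.2066 mm and α/2 = 42.5°, tan(α/2) ≈ 0.91633, so f ≈ 28.2066 / 1.83266 ≈ 15.3910 mm.

15.39 mm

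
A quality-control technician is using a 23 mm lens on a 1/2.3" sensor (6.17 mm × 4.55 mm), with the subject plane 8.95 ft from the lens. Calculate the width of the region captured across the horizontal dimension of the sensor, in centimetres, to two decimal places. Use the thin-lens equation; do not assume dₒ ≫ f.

72.56 cm

dₒ: 8.95 ft × 304.8 mm/ft = 2727.96 mm.
Similar triangles through the lens centre give W/dₒ = w/dᵢ; with 1/f = 1/dₒ + 1/dᵢ this gives W = w·(dₒ − f)/f.
W = 6.17 mm × (2727.96 − 23) / 23 = 6.17 × 117.6070 ≈ 725.635 mm = 72.5635 cm.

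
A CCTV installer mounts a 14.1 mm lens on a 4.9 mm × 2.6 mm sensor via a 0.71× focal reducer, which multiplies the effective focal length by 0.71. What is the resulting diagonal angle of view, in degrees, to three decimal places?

Effective focal length f = 14.1 × 0.71 = 10.011 mm.
Sensor diagonal = √(4.9² + 2.6²) = √30.7700 ≈ 5.5471 mm.
α = 2·arctan(5.547 / (2 × 10.011)) = 2·arctan(0.27705) ≈ 30.9707°.

30.971°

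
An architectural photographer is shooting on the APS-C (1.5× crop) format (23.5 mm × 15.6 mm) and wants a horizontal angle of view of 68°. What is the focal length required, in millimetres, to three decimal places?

17.420 mm

From α = 2·arctan(w/2f) we get f = w / (2·tan(α/2)).
With w = 23.5 mm and α/2 = 34°, tan(α/2) ≈ 0.67451, so f ≈ 23.5 / 1.34902 ≈ 17.4201 mm.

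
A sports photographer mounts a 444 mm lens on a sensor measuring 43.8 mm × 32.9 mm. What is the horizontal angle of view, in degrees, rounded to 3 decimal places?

Angle of view α = 2·arctan(w/2f) with w = 43.8 mm and f = 444 mm.
w/2f = 0.04932; arctan(0.04932) ≈ 2.8238°, so α ≈ 5.6476°.

5.648°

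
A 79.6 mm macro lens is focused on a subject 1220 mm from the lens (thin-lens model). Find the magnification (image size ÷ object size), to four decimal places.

Thin lens: 1/f = 1/dₒ + 1/dᵢ → 1/dᵢ = 1/79.6 − 1/1220 = 0.0117431 mm⁻¹, so dᵢ ≈ 85.1561 mm.
Magnification m = dᵢ/dₒ = 85.1561/1220 ≈ 0.06980.

0.0698×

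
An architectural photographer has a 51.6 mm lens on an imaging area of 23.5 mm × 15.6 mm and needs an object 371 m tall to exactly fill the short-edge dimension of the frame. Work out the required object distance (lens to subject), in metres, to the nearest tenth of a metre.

W: 371 m = 371000 mm.
Magnification m = h/W = dᵢ/dₒ; combined with 1/f = 1/dₒ + 1/dᵢ this gives dₒ = f·(1 + W/h).
dₒ = 51.6 mm × (1 + 371000/15.6) = 51.6 × 23783.0513 ≈ 1227205.446 mm = 1227.21 m.

1227.2 m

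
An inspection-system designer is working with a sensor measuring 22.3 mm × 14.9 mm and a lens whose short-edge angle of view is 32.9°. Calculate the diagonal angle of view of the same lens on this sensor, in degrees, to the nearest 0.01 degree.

55.98°

From the short-edge AOV: f = 14.9 / (2·tan(16.45°)) = 14.9 / 0.59053 ≈ 25.2316 mm.
Sensor diagonal = √(22.3² + 14.9²) = √719.3000 ≈ 26.8198 mm.
Diagonal AOV = 2·arctan(26.8198 / (2 × 25.2316)) = 2·arctan(0.53147) ≈ 55.9787°.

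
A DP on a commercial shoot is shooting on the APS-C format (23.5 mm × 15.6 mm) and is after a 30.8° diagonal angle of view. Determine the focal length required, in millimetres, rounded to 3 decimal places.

Sensor diagonal = √(23.5² + 15.6²) = √795.6100 ≈ 28.2066 mm.
From α = 2·arctan(d/2f) we get f = d / (2·tan(α/2)).
With d = 28.2066 mm and α/2 = 15.4°, tan(α/2) ≈ 0.27545, so f ≈ 28.2066 / 0.55089 ≈ 51.2016 mm.

51.202 mm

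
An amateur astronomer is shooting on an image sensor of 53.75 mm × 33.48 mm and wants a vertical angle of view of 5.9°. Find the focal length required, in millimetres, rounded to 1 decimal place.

From α = 2·arctan(h/2f) we get f = h / (2·tan(α/2)).
With h = 33.48 mm and α/2 = 2.95°, tan(α/2) ≈ 0.05153, so f ≈ 33.48 / 0.10307 ≈ 324.8419 mm.

324.8 mm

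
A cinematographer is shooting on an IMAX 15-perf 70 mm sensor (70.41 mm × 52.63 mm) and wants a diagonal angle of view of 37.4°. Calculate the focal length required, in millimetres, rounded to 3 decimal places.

Sensor diagonal = √(70.41² + 52.63²) = √7727.4850 ≈ 87.9061 mm.
From α = 2·arctan(d/2f) we get f = d / (2·tan(α/2)).
With d = 87.9061 mm and α/2 = 18.7°, tan(α/2) ≈ 0.33848, so f ≈ 87.9061 / 0.67696 ≈ 129.8537 mm.

129.854 mm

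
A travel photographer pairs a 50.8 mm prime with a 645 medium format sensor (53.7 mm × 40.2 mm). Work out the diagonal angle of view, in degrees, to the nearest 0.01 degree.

66.87°

Sensor diagonal = √(53.7² + 40.2²) = √4499.7300 ≈ 67.0800 mm.
Angle of view α = 2·arctan(d/2f) with d = 67.0800 mm and f = 50.8 mm.
d/2f = 0.66024; arctan(0.66024) ≈ 33.4342°, so α ≈ 66.8685°.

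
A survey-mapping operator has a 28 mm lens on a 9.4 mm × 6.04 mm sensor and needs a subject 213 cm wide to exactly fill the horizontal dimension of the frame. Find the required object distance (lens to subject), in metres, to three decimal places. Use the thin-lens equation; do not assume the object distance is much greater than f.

W: 213 cm = 2130 mm.
Magnification m = w/W = dᵢ/dₒ; combined with 1/f = 1/dₒ + 1/dᵢ this gives dₒ = f·(1 + W/w).
dₒ = 28 mm × (1 + 2130/9.4) = 28 × 227.5957 ≈ 6372.681 mm = 6.37268 m.

6.373 m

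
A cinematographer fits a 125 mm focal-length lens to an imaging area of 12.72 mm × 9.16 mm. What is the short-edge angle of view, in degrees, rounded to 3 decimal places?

4.197°

Angle of view α = 2·arctan(h/2f) with h = 9.16 mm and f = 125 mm.
h/2f = 0.03664; arctan(0.03664) ≈ 2.0984°, so α ≈ 4.1968°.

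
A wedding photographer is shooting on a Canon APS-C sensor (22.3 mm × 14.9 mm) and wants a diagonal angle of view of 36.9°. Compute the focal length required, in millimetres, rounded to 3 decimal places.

Sensor diagonal = √(22.3² + 14.9²) = √719.3000 ≈ 26.8198 mm.
From α = 2·arctan(d/2f) we get f = d / (2·tan(α/2)).
With d = 26.8198 mm and α/2 = 18.45°, tan(α/2) ≈ 0.33363, so f ≈ 26.8198 / 0.66725 ≈ 40.1945 mm.

40.194 mm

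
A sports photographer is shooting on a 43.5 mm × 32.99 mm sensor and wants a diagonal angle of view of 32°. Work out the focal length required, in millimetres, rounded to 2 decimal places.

95.20 mm

Sensor diagonal = √(43.5² + 32.99²) = √2980.5901 ≈ 54.5948 mm.
From α = 2·arctan(d/2f) we get f = d / (2·tan(α/2)).
With d = 54.5948 mm and α/2 = 16°, tan(α/2) ≈ 0.28675, so f ≈ 54.5948 / 0.57349 ≈ 95.1973 mm.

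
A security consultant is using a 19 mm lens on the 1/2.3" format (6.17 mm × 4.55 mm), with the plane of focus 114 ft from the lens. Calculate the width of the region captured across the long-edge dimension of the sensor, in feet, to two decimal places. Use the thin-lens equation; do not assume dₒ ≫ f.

37.00 ft

dₒ: 114 ft × 304.8 mm/ft = 34747.20 mm.
Similar triangles through the lens centre give W/dₒ = w/dᵢ; with 1/f = 1/dₒ + 1/dᵢ this gives W = w·(dₒ − f)/f.
W = 6.17 mm × (34747.2 − 19) / 19 = 6.17 × 1827.7999 ≈ 11277.526 mm = 11277.526/304.8 ft = 36.9998 ft.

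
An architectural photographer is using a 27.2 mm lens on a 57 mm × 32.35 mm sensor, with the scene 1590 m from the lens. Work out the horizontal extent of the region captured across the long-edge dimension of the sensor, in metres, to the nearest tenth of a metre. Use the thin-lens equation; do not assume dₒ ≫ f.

3331.9 m

dₒ: 1590 m = 1.59e+06 mm.
Similar triangles through the lens centre give W/dₒ = w/dᵢ; with 1/f = 1/dₒ + 1/dᵢ this gives W = w·(dₒ − f)/f.
W = 57 mm × (1.59e+06 − 27.2) / 27.2 = 57 × 58454.8824 ≈ 3331928.294 mm = 3331.93 m.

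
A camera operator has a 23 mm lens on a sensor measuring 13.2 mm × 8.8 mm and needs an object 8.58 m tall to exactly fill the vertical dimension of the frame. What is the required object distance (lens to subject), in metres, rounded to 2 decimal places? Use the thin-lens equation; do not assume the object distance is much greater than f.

22.45 m

W: 8.58 m = 8580 mm.
Magnification m = h/W = dᵢ/dₒ; combined with 1/f = 1/dₒ + 1/dᵢ this gives dₒ = f·(1 + W/h).
dₒ = 23 mm × (1 + 8580/8.8) = 23 × 976.0000 ≈ 22448.000 mm = 22.448 m.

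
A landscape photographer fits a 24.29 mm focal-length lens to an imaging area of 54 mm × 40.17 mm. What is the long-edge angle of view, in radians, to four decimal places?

Angle of view α = 2·arctan(w/2f) with w = 54 mm and f = 24.29 mm.
w/2f = 1.11157; arctan(1.11157) ≈ 0.8382 rad, so α ≈ 1.6764 rad.

1.6764 rad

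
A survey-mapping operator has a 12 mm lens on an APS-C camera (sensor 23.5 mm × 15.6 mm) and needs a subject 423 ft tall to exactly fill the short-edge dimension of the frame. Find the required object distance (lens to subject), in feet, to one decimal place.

W: 423 ft × 304.8 mm/ft = 128930.40 mm.
Magnification m = h/W = dᵢ/dₒ; combined with 1/f = 1/dₒ + 1/dᵢ this gives dₒ = f·(1 + W/h).
dₒ = 12 mm × (1 + 128930/15.6) = 12 × 8265.7690 ≈ 99189.228 mm = 99189.228/304.8 ft = 325.424 ft.

325.4 ft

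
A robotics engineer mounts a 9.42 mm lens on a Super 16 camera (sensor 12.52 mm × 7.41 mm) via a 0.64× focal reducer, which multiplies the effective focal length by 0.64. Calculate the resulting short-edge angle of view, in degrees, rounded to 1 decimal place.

Effective focal length f = 9.42 × 0.64 = 6.0288 mm.
α = 2·arctan(7.41 / (2 × 6.0288)) = 2·arctan(0.61455) ≈ 63.1456°.

63.1°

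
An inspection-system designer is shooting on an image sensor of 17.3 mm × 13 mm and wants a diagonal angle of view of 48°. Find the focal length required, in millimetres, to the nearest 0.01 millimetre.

Sensor diagonal = √(17.3² + 13²) = √468.2900 ≈ 21.6400 mm.
From α = 2·arctan(d/2f) we get f = d / (2·tan(α/2)).
With d = 21.6400 mm and α/2 = 24°, tan(α/2) ≈ 0.44523, so f ≈ 21.6400 / 0.89046 ≈ 24.3021 mm.

24.30 mm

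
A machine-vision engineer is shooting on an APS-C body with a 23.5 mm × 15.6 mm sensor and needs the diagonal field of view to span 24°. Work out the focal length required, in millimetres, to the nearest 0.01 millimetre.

Sensor diagonal = √(23.5² + 15.6²) = √795.6100 ≈ 28.2066 mm.
From α = 2·arctan(d/2f) we get f = d / (2·tan(α/2)).
With d = 28.2066 mm and α/2 = 12°, tan(α/2) ≈ 0.21256, so f ≈ 28.2066 / 0.42511 ≈ 66.3507 mm.

66.35 mm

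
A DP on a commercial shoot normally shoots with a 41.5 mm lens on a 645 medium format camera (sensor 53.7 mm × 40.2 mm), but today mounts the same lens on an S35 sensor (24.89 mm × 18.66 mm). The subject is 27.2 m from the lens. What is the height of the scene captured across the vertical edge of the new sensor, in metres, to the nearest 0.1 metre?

12.2 m

The focal length stays 41.5 mm; the relevant sensor dimension is now h = 18.66 mm. Object distance dₒ = 27.2 m = 27200 mm.
Thin-lens field height W = h·(dₒ − f)/f = 18.66 × (27200 − 41.5)/41.5 ≈ 12211.509 mm = 12.2115 m.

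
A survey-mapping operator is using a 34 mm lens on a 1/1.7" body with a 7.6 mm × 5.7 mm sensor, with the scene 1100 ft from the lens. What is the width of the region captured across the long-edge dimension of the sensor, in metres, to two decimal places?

dₒ: 1100 ft × 304.8 mm/ft = 335279.99 mm.
Similar triangles through the lens centre give W/dₒ = w/dᵢ; with 1/f = 1/dₒ + 1/dᵢ this gives W = w·(dₒ − f)/f.
W = 7.6 mm × (335280 − 34) / 34 = 7.6 × 9860.1762 ≈ 74937.339 mm = 74.9373 m.

74.94 m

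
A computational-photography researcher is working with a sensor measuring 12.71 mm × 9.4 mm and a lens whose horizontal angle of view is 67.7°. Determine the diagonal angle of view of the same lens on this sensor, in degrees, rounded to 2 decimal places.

79.67°

From the horizontal AOV: f = 12.71 / (2·tan(33.85°)) = 12.71 / 1.34141 ≈ 9.4751 mm.
Sensor diagonal = √(12.71² + 9.4²) = √249.9041 ≈ 15.8084 mm.
Diagonal AOV = 2·arctan(15.8084 / (2 × 9.4751)) = 2·arctan(0.83421) ≈ 79.6701°.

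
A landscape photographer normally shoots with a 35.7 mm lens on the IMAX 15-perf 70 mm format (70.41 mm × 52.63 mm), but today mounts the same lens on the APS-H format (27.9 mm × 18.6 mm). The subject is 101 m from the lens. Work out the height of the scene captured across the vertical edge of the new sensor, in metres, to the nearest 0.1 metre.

The focal length stays 35.7 mm; the relevant sensor dimension is now h = 18.6 mm. Object distance dₒ = 101 m = 101000 mm.
Thin-lens field height W = h·(dₒ − f)/f = 18.6 × (101000 − 35.7)/35.7 ≈ 52603.249 mm = 52.6032 m.

52.6 m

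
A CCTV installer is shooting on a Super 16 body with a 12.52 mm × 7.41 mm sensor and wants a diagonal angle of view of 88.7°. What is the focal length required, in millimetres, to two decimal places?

7.44 mm

Sensor diagonal = √(12.52² + 7.41²) = √211.6585 ≈ 14.5485 mm.
From α = 2·arctan(d/2f) we get f = d / (2·tan(α/2)).
With d = 14.5485 mm and α/2 = 44.35°, tan(α/2) ≈ 0.97756, so f ≈ 14.5485 / 1.95513 ≈ 7.4412 mm.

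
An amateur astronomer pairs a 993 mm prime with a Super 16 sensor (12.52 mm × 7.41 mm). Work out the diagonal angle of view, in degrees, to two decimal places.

0.84°

Sensor diagonal = √(12.52² + 7.41²) = √211.6585 ≈ 14.5485 mm.
Angle of view α = 2·arctan(d/2f) with d = 14.5485 mm and f = 993 mm.
d/2f = 0.00733; arctan(0.00733) ≈ 0.4197°, so α ≈ 0.8394°.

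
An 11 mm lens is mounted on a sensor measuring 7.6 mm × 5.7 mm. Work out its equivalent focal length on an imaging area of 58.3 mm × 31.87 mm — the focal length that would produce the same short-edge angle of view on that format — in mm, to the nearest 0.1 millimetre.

Equal angle of view means equal height/f ratio, so f₂ = f₁ · (height₂/height₁) = 11 × 31.87/5.7.
f₂ = 11 × 5.59123 ≈ 61.504 mm.

61.5 mm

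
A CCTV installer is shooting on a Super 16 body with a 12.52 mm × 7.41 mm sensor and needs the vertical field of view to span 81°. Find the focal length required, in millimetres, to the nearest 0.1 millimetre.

4.3 mm

From α = 2·arctan(h/2f) we get f = h / (2·tan(α/2)).
With h = 7.41 mm and α/2 = 40.5°, tan(α/2) ≈ 0.85408, so f ≈ 7.41 / 1.70816 ≈ 4.3380 mm.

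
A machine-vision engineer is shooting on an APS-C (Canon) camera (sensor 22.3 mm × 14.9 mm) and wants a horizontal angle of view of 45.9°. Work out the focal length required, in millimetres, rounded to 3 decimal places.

26.332 mm

From α = 2·arctan(w/2f) we get f = w / (2·tan(α/2)).
With w = 22.3 mm and α/2 = 22.95°, tan(α/2) ≈ 0.42345, so f ≈ 22.3 / 0.84689 ≈ 26.3316 mm.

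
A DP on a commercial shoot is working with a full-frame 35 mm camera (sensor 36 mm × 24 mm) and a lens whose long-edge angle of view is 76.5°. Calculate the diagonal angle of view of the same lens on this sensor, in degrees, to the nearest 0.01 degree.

From the long-edge AOV: f = 36 / (2·tan(38.25°)) = 36 / 1.57667 ≈ 22.8329 mm.
Sensor diagonal = √(36² + 24²) = √1872.0000 ≈ 43.2666 mm.
Diagonal AOV = 2·arctan(43.2666 / (2 × 22.8329)) = 2·arctan(0.94746) ≈ 86.9094°.

86.91°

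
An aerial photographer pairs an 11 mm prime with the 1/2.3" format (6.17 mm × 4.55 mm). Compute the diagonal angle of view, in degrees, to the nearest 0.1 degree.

38.4°

Sensor diagonal = √(6.17² + 4.55²) = √58.7714 ≈ 7.6663 mm.
Angle of view α = 2·arctan(d/2f) with d = 7.6663 mm and f = 11 mm.
d/2f = 0.34847; arctan(0.34847) ≈ 19.2117°, so α ≈ 38.4234°.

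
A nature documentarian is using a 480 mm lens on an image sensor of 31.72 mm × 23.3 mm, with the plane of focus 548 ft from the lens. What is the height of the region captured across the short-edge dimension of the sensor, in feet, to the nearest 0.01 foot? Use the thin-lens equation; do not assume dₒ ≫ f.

dₒ: 548 ft × 304.8 mm/ft = 167030.39 mm.
Similar triangles through the lens centre give W/dₒ = h/dᵢ; with 1/f = 1/dₒ + 1/dᵢ this gives W = h·(dₒ − f)/f.
W = 23.3 mm × (167030 − 480) / 480 = 23.3 × 346.9800 ≈ 8084.634 mm = 8084.634/304.8 ft = 26.5244 ft.

26.52 ft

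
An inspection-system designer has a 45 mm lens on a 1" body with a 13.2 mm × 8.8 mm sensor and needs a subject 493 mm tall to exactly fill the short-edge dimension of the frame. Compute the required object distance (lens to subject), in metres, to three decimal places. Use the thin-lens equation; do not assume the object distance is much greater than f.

Magnification m = h/W = dᵢ/dₒ; combined with 1/f = 1/dₒ + 1/dᵢ this gives dₒ = f·(1 + W/h).
dₒ = 45 mm × (1 + 493/8.8) = 45 × 57.0227 ≈ 2566.023 mm = 2.56602 m.

2.566 m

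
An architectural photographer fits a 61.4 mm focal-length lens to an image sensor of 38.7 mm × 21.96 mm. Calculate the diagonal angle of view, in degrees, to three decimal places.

Sensor diagonal = √(38.7² + 21.96²) = √1979.9316 ≈ 44.4964 mm.
Angle of view α = 2·arctan(d/2f) with d = 44.4964 mm and f = 61.4 mm.
d/2f = 0.36235; arctan(0.36235) ≈ 19.9179°, so α ≈ 39.8358°.

39.836°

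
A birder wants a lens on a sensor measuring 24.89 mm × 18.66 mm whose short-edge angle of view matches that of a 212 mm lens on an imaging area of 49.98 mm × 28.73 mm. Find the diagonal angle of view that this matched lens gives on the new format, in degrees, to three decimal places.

12.890°

Equal short-edge AOV ⇒ f₂ = f₁ · 18.66/28.73 = 212 × 0.64950 ≈ 137.6930 mm.
Sensor diagonal = √(24.89² + 18.66²) = √967.7077 ≈ 31.1080 mm.
Diagonal AOV on the new format = 2·arctan(31.1080 / (2 × 137.6930)) = 2·arctan(0.11296) ≈ 12.8898°.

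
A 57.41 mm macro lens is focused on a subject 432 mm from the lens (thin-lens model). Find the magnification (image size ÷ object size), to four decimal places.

0.1533×

Thin lens: 1/f = 1/dₒ + 1/dᵢ → 1/dᵢ = 1/57.41 − 1/432 = 0.0151038 mm⁻¹, so dᵢ ≈ 66.2087 mm.
Magnification m = dᵢ/dₒ = 66.2087/432 ≈ 0.15326.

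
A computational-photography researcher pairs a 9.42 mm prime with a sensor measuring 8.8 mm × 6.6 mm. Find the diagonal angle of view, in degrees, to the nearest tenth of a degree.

60.6°

Sensor diagonal = √(8.8² + 6.6²) = √121.0000 ≈ 11.0000 mm.
Angle of view α = 2·arctan(d/2f) with d = 11.0000 mm and f = 9.42 mm.
d/2f = 0.58386; arctan(0.58386) ≈ 30.2791°, so α ≈ 60.5582°.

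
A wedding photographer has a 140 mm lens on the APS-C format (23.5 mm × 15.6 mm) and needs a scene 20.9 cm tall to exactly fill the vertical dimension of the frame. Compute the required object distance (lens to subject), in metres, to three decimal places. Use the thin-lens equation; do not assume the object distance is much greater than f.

2.016 m

W: 20.9 cm = 209 mm.
Magnification m = h/W = dᵢ/dₒ; combined with 1/f = 1/dₒ + 1/dᵢ this gives dₒ = f·(1 + W/h).
dₒ = 140 mm × (1 + 209/15.6) = 140 × 14.3974 ≈ 2015.641 mm = 2.01564 m.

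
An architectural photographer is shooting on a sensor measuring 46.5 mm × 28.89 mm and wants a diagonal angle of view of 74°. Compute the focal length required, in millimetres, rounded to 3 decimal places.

36.324 mm

Sensor diagonal = √(46.5² + 28.89²) = √2996.8821 ≈ 54.7438 mm.
From α = 2·arctan(d/2f) we get f = d / (2·tan(α/2)).
With d = 54.7438 mm and α/2 = 37°, tan(α/2) ≈ 0.75355, so f ≈ 54.7438 / 1.50711 ≈ 36.3237 mm.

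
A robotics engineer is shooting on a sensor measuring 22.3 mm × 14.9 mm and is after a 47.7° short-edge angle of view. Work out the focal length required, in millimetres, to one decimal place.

16.9 mm

From α = 2·arctan(h/2f) we get f = h / (2·tan(α/2)).
With h = 14.9 mm and α/2 = 23.85°, tan(α/2) ≈ 0.44210, so f ≈ 14.9 / 0.88419 ≈ 16.8516 mm.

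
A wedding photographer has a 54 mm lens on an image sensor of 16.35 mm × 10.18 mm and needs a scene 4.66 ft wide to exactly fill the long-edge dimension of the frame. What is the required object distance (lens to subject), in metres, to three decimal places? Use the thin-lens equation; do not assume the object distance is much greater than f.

W: 4.66 ft × 304.8 mm/ft = 1420.37 mm.
Magnification m = w/W = dᵢ/dₒ; combined with 1/f = 1/dₒ + 1/dᵢ this gives dₒ = f·(1 + W/w).
dₒ = 54 mm × (1 + 1420.37/16.35) = 54 × 87.8727 ≈ 4745.124 mm = 4.74512 m.

4.745 m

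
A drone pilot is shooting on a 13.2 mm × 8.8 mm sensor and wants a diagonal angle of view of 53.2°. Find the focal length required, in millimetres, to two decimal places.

Sensor diagonal = √(13.2² + 8.8²) = √251.6800 ≈ 15.8644 mm.
From α = 2·arctan(d/2f) we get f = d / (2·tan(α/2)).
With d = 15.8644 mm and α/2 = 26.6°, tan(α/2) ≈ 0.50076, so f ≈ 15.8644 / 1.00153 ≈ 15.8403 mm.

15.84 mm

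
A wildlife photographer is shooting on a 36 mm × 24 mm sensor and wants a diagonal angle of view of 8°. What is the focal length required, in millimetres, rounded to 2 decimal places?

Sensor diagonal = √(36² + 24²) = √1872.0000 ≈ 43.2666 mm.
From α = 2·arctan(d/2f) we get f = d / (2·tan(α/2)).
With d = 43.2666 mm and α/2 = 4°, tan(α/2) ≈ 0.06993, so f ≈ 43.2666 / 0.13985 ≈ 309.3707 mm.

309.37 mm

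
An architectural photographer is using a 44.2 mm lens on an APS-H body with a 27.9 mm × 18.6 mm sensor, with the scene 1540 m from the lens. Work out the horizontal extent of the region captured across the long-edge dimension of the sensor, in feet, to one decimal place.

dₒ: 1540 m = 1.54e+06 mm.
Similar triangles through the lens centre give W/dₒ = w/dᵢ; with 1/f = 1/dₒ + 1/dᵢ this gives W = w·(dₒ − f)/f.
W = 27.9 mm × (1.54e+06 − 44.2) / 44.2 = 27.9 × 34840.6290 ≈ 972053.548 mm = 972053.548/304.8 ft = 3189.15 ft.

3189.2 ft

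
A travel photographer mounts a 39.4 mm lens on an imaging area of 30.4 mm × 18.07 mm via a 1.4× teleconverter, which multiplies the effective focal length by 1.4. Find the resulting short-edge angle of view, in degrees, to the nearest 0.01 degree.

Effective focal length f = 39.4 × 1.4 = 55.16 mm.
α = 2·arctan(18.07 / (2 × 55.16)) = 2·arctan(0.16380) ≈ 18.6045°.

18.60°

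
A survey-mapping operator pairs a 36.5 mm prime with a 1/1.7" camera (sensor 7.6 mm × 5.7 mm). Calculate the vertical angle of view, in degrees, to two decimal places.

Angle of view α = 2·arctan(h/2f) with h = 5.7 mm and f = 36.5 mm.
h/2f = 0.07808; arctan(0.07808) ≈ 4.4647°, so α ≈ 8.9294°.

8.93°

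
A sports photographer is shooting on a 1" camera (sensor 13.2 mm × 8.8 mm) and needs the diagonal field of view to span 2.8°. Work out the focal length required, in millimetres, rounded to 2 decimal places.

Sensor diagonal = √(13.2² + 8.8²) = √251.6800 ≈ 15.8644 mm.
From α = 2·arctan(d/2f) we get f = d / (2·tan(α/2)).
With d = 15.8644 mm and α/2 = 1.4°, tan(α/2) ≈ 0.02444, so f ≈ 15.8644 / 0.04888 ≈ 324.5656 mm.

324.57 mm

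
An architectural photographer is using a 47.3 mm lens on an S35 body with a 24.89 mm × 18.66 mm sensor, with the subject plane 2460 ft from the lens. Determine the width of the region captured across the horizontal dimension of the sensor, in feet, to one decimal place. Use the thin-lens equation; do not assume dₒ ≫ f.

dₒ: 2460 ft × 304.8 mm/ft = 749807.98 mm.
Similar triangles through the lens centre give W/dₒ = w/dᵢ; with 1/f = 1/dₒ + 1/dᵢ this gives W = w·(dₒ − f)/f.
W = 24.89 mm × (749808 − 47.3) / 47.3 = 24.89 × 15851.1771 ≈ 394535.798 mm = 394535.798/304.8 ft = 1294.41 ft.

1294.4 ft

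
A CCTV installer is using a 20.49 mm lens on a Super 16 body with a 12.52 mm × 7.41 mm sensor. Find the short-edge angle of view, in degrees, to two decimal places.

20.50°

Angle of view α = 2·arctan(h/2f) with h = 7.41 mm and f = 20.49 mm.
h/2f = 0.18082; arctan(0.18082) ≈ 10.2495°, so α ≈ 20.4989°.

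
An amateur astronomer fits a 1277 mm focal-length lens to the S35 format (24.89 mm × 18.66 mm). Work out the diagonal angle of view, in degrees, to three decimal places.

1.396°

Sensor diagonal = √(24.89² + 18.66²) = √967.7077 ≈ 31.1080 mm.
Angle of view α = 2·arctan(d/2f) with d = 31.1080 mm and f = 1277 mm.
d/2f = 0.01218; arctan(0.01218) ≈ 0.6978°, so α ≈ 1.3957°.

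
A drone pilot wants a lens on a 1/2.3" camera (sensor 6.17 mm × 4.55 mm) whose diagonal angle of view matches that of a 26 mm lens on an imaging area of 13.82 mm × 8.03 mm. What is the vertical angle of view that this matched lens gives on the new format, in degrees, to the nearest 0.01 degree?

20.68°

Sensor diagonal = √(13.82² + 8.03²) = √255.4733 ≈ 15.9835 mm.
Sensor diagonal = √(6.17² + 4.55²) = √58.7714 ≈ 7.6663 mm.
Equal diagonal AOV ⇒ f₂ = f₁ · 7.6663/15.9835 = 26 × 0.47963 ≈ 12.4705 mm.
Vertical AOV on the new format = 2·arctan(4.55 / (2 × 12.4705)) = 2·arctan(0.18243) ≈ 20.6776°.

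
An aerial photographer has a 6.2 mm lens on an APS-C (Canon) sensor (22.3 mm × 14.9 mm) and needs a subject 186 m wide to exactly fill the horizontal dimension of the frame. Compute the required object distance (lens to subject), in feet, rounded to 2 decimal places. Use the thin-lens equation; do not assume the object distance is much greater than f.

169.68 ft

W: 186 m = 186000 mm.
Magnification m = w/W = dᵢ/dₒ; combined with 1/f = 1/dₒ + 1/dᵢ this gives dₒ = f·(1 + W/w).
dₒ = 6.2 mm × (1 + 186000/22.3) = 6.2 × 8341.8072 ≈ 51719.204 mm = 51719.204/304.8 ft = 169.682 ft.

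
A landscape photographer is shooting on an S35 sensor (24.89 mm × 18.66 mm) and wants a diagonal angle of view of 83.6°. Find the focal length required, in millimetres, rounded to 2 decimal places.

17.40 mm

Sensor diagonal = √(24.89² + 18.66²) = √967.7077 ≈ 31.1080 mm.
From α = 2·arctan(d/2f) we get f = d / (2·tan(α/2)).
With d = 31.1080 mm and α/2 = 41.8°, tan(α/2) ≈ 0.89410, so f ≈ 31.1080 / 1.78821 ≈ 17.3962 mm.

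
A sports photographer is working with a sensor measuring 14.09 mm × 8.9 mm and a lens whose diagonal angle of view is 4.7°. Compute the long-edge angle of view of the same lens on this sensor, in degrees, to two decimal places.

3.97°

Sensor diagonal = √(14.09² + 8.9²) = √277.7381 ≈ 16.6655 mm.
From the diagonal AOV: f = 16.6655 / (2·tan(2.35°)) = 16.6655 / 0.08208 ≈ 203.0481 mm.
Long-edge AOV = 2·arctan(14.09 / (2 × 203.0481)) = 2·arctan(0.03470) ≈ 3.9743°.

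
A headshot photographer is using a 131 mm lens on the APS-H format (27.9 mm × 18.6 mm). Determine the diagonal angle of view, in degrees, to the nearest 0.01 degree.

Sensor diagonal = √(27.9² + 18.6²) = √1124.3700 ≈ 33.5316 mm.
Angle of view α = 2·arctan(d/2f) with d = 33.5316 mm and f = 131 mm.
d/2f = 0.12798; arctan(0.12798) ≈ 7.2933°, so α ≈ 14.5865°.

14.59°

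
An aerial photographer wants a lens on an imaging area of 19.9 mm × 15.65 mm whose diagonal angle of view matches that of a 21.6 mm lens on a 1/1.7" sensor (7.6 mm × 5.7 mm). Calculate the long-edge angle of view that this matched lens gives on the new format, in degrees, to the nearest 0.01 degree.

19.61°

Sensor diagonal = √(7.6² + 5.7²) = √90.2500 ≈ 9.5000 mm.
Sensor diagonal = √(19.9² + 15.65²) = √640.9325 ≈ 25.3166 mm.
Equal diagonal AOV ⇒ f₂ = f₁ · 25.3166/9.5000 = 21.6 × 2.66491 ≈ 57.5621 mm.
Long-edge AOV on the new format = 2·arctan(19.9 / (2 × 57.5621)) = 2·arctan(0.17286) ≈ 19.6141°.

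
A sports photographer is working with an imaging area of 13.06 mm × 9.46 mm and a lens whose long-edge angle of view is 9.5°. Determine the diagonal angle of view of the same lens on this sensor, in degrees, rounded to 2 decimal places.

11.72°

From the long-edge AOV: f = 13.06 / (2·tan(4.75°)) = 13.06 / 0.16619 ≈ 78.5861 mm.
Sensor diagonal = √(13.06² + 9.46²) = √260.0552 ≈ 16.1262 mm.
Diagonal AOV = 2·arctan(16.1262 / (2 × 78.5861)) = 2·arctan(0.10260) ≈ 11.7164°.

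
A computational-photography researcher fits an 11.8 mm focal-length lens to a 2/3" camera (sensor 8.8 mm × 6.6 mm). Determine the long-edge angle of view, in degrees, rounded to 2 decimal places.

Angle of view α = 2·arctan(w/2f) with w = 8.8 mm and f = 11.8 mm.
w/2f = 0.37288; arctan(0.37288) ≈ 20.4495°, so α ≈ 40.8991°.

40.90°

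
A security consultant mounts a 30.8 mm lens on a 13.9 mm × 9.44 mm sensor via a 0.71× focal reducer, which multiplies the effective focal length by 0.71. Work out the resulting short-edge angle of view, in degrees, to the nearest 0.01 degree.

Effective focal length f = 30.8 × 0.71 = 21.868 mm.
α = 2·arctan(9.44 / (2 × 21.868)) = 2·arctan(0.21584) ≈ 24.3598°.

24.36°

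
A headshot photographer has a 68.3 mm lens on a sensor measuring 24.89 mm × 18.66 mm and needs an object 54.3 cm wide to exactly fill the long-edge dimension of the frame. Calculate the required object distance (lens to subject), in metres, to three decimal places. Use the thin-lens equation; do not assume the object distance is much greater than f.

W: 54.3 cm = 543 mm.
Magnification m = w/W = dᵢ/dₒ; combined with 1/f = 1/dₒ + 1/dᵢ this gives dₒ = f·(1 + W/w).
dₒ = 68.3 mm × (1 + 543/24.89) = 68.3 × 22.8160 ≈ 1558.332 mm = 1.55833 m.

1.558 m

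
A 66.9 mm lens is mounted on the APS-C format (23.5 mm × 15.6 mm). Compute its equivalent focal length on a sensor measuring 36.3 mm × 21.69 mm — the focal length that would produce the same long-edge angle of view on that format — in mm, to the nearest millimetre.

Equal angle of view means equal width/f ratio, so f₂ = f₁ · (width₂/width₁) = 66.9 × 36.3/23.5.
f₂ = 66.9 × 1.54468 ≈ 103.339 mm.

103 mm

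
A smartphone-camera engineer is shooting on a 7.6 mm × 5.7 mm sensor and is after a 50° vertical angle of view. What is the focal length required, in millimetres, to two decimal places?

From α = 2·arctan(h/2f) we get f = h / (2·tan(α/2)).
With h = 5.7 mm and α/2 = 25°, tan(α/2) ≈ 0.46631, so f ≈ 5.7 / 0.93262 ≈ 6.1118 mm.

6.11 mm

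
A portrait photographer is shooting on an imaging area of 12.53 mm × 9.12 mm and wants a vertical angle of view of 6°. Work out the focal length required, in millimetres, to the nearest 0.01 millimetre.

From α = 2·arctan(h/2f) we get f = h / (2·tan(α/2)).
With h = 9.12 mm and α/2 = 3°, tan(α/2) ≈ 0.05241, so f ≈ 9.12 / 0.10482 ≈ 87.0100 mm.

87.01 mm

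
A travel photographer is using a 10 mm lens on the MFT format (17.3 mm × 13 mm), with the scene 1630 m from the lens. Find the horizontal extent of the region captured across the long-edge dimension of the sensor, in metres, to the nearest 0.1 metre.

2819.9 m

dₒ: 1630 m = 1.63e+06 mm.
Similar triangles through the lens centre give W/dₒ = w/dᵢ; with 1/f = 1/dₒ + 1/dᵢ this gives W = w·(dₒ − f)/f.
W = 17.3 mm × (1.63e+06 − 10) / 10 = 17.3 × 162999.0000 ≈ 2819882.700 mm = 2819.88 m.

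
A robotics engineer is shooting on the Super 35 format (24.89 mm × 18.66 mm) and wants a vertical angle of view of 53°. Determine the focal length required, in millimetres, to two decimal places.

From α = 2·arctan(h/2f) we get f = h / (2·tan(α/2)).
With h = 18.66 mm and α/2 = 26.5°, tan(α/2) ≈ 0.49858, so f ≈ 18.66 / 0.99716 ≈ 18.7131 mm.

18.71 mm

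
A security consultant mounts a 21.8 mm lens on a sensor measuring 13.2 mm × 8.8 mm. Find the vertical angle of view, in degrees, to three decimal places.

22.822°

Angle of view α = 2·arctan(h/2f) with h = 8.8 mm and f = 21.8 mm.
h/2f = 0.20183; arctan(0.20183) ≈ 11.4110°, so α ≈ 22.8220°.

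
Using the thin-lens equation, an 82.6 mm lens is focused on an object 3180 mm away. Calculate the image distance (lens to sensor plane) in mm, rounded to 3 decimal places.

84.803 mm

1/dᵢ = 1/f − 1/dₒ = 1/82.6 − 1/3180 = 0.0117921 mm⁻¹.
dᵢ = 1/0.0117921 ≈ 84.8027 mm.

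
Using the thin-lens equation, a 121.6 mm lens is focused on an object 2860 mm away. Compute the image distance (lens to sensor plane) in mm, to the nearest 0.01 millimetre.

127.00 mm

1/dᵢ = 1/f − 1/dₒ = 1/121.6 − 1/2860 = 0.0078740 mm⁻¹.
dᵢ = 1/0.0078740 ≈ 126.9997 mm.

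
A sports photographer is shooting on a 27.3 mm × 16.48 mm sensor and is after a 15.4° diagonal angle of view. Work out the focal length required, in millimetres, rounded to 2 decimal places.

117.93 mm

Sensor diagonal = √(27.3² + 16.48²) = √1016.8804 ≈ 31.8886 mm.
From α = 2·arctan(d/2f) we get f = d / (2·tan(α/2)).
With d = 31.8886 mm and α/2 = 7.7°, tan(α/2) ≈ 0.13521, so f ≈ 31.8886 / 0.27041 ≈ 117.9264 mm.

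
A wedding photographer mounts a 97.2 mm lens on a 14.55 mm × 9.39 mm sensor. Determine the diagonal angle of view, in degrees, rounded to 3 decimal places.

10.181°

Sensor diagonal = √(14.55² + 9.39²) = √299.8746 ≈ 17.3169 mm.
Angle of view α = 2·arctan(d/2f) with d = 17.3169 mm and f = 97.2 mm.
d/2f = 0.08908; arctan(0.08908) ≈ 5.0904°, so α ≈ 10.1808°.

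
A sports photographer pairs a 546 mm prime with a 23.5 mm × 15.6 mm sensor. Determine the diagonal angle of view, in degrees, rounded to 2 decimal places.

2.96°

Sensor diagonal = √(23.5² + 15.6²) = √795.6100 ≈ 28.2066 mm.
Angle of view α = 2·arctan(d/2f) with d = 28.2066 mm and f = 546 mm.
d/2f = 0.02583; arctan(0.02583) ≈ 1.4796°, so α ≈ 2.9593°.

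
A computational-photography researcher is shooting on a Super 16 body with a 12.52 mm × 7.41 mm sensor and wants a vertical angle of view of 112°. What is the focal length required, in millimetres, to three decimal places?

2.499 mm

From α = 2·arctan(h/2f) we get f = h / (2·tan(α/2)).
With h = 7.41 mm and α/2 = 56°, tan(α/2) ≈ 1.48256, so f ≈ 7.41 / 2.96512 ≈ 2.4991 mm.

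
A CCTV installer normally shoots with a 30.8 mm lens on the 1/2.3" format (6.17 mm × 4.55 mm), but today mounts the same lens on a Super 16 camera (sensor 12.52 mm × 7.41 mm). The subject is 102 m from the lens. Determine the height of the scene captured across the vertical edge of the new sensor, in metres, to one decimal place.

24.5 m

The focal length stays 30.8 mm; the relevant sensor dimension is now h = 7.41 mm. Object distance dₒ = 102 m = 102000 mm.
Thin-lens field height W = h·(dₒ − f)/f = 7.41 × (102000 − 30.8)/30.8 ≈ 24532.200 mm = 24.5322 m.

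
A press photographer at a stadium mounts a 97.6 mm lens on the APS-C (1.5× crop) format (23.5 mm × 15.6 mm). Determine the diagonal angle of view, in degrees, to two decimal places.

16.44°

Sensor diagonal = √(23.5² + 15.6²) = √795.6100 ≈ 28.2066 mm.
Angle of view α = 2·arctan(d/2f) with d = 28.2066 mm and f = 97.6 mm.
d/2f = 0.14450; arctan(0.14450) ≈ 8.2224°, so α ≈ 16.4447°.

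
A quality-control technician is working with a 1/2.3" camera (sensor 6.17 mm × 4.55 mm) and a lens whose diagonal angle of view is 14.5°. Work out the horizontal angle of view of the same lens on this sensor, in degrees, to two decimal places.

11.69°

Sensor diagonal = √(6.17² + 4.55²) = √58.7714 ≈ 7.6663 mm.
From the diagonal AOV: f = 7.6663 / (2·tan(7.25°)) = 7.6663 / 0.25443 ≈ 30.1308 mm.
Horizontal AOV = 2·arctan(6.17 / (2 × 30.1308)) = 2·arctan(0.10239) ≈ 11.6919°.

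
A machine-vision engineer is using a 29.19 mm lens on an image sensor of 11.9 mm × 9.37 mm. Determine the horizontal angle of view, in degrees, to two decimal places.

Angle of view α = 2·arctan(w/2f) with w = 11.9 mm and f = 29.19 mm.
w/2f = 0.20384; arctan(0.20384) ≈ 11.5212°, so α ≈ 23.0423°.

23.04°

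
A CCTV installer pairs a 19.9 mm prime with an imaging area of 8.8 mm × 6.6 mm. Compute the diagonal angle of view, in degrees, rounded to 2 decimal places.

30.90°

Sensor diagonal = √(8.8² + 6.6²) = √121.0000 ≈ 11.0000 mm.
Angle of view α = 2·arctan(d/2f) with d = 11.0000 mm and f = 19.9 mm.
d/2f = 0.27638; arctan(0.27638) ≈ 15.4498°, so α ≈ 30.8997°.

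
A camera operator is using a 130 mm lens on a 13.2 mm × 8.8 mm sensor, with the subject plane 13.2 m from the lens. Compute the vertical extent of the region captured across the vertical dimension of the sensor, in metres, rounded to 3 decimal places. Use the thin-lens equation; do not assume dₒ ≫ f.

0.885 m

dₒ: 13.2 m = 13200 mm.
Similar triangles through the lens centre give W/dₒ = h/dᵢ; with 1/f = 1/dₒ + 1/dᵢ this gives W = h·(dₒ − f)/f.
W = 8.8 mm × (13200 − 130) / 130 = 8.8 × 100.5385 ≈ 884.738 mm = 0.884738 m.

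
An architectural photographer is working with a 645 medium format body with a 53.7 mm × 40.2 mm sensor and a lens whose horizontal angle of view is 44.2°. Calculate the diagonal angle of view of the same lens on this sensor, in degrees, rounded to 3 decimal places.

From the horizontal AOV: f = 53.7 / (2·tan(22.1°)) = 53.7 / 0.81212 ≈ 66.1236 mm.
Sensor diagonal = √(53.7² + 40.2²) = √4499.7300 ≈ 67.0800 mm.
Diagonal AOV = 2·arctan(67.0800 / (2 × 66.1236)) = 2·arctan(0.50723) ≈ 53.7912°.

53.791°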